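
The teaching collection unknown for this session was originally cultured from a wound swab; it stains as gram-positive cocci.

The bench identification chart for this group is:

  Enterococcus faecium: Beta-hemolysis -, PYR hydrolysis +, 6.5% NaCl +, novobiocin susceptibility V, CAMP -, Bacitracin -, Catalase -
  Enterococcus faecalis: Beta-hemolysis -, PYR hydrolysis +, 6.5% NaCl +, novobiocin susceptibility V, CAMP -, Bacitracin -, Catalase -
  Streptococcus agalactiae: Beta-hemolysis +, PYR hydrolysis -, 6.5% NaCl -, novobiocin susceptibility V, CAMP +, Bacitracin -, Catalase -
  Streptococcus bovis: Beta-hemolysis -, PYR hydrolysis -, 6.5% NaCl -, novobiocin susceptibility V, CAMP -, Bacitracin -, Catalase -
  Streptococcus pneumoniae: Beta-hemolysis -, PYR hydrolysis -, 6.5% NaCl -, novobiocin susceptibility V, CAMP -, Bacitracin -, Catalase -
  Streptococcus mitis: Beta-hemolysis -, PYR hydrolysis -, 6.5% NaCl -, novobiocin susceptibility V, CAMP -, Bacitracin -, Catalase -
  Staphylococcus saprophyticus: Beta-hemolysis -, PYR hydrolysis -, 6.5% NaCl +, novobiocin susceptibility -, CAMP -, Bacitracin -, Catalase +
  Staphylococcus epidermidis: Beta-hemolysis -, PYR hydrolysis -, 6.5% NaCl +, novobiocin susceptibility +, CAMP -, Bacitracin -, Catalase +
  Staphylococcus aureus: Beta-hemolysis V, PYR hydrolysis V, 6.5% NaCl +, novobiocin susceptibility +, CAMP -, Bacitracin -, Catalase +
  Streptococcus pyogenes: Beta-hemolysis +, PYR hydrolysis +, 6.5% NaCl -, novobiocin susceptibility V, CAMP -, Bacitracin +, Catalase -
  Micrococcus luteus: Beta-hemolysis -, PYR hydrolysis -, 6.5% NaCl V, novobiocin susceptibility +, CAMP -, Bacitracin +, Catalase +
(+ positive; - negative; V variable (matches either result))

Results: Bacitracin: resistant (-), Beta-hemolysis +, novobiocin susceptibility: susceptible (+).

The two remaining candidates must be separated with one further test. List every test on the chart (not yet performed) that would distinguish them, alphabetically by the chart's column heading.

Beta-hemolysis +: excludes 8 organisms — 3 left.
novobiocin susceptibility +: all 3 remaining candidates are consistent.
Bacitracin -: excludes Streptococcus pyogenes — 2 left.
Two candidates remain: Staphylococcus aureus and Streptococcus agalactiae.
  PYR hydrolysis: V vs - — variable for at least one, does not separate.
  6.5% NaCl: Staphylococcus aureus +, Streptococcus agalactiae - — discriminates.
  CAMP: Staphylococcus aureus -, Streptococcus agalactiae + — discriminates.
  Catalase: Staphylococcus aureus +, Streptococcus agalactiae - — discriminates.

6.5% NaCl, CAMP, Catalase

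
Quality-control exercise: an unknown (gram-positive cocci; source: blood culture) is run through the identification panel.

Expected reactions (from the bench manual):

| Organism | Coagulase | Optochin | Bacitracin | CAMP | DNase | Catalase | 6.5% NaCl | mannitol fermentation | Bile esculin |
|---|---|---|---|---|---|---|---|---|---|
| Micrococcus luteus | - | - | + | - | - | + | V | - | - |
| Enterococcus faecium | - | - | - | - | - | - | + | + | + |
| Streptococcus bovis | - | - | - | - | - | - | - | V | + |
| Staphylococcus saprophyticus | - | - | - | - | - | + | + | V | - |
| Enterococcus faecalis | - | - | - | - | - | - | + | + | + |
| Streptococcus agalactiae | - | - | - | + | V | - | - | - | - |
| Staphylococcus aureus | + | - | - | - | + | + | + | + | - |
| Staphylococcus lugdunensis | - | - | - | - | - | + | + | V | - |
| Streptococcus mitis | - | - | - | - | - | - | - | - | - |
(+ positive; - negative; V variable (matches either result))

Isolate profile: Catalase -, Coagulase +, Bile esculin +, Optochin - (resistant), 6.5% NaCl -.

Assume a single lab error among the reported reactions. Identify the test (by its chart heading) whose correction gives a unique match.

Coagulase

As reported, no row in the chart matches all 5 reactions.
Reversing Coagulase (to -) → unique match: Streptococcus bovis.
Reversing Bile esculin → still no organism matches.
Reversing Optochin → still no organism matches.
Reversing Catalase → still no organism matches.
Reversing 6.5% NaCl → still no organism matches.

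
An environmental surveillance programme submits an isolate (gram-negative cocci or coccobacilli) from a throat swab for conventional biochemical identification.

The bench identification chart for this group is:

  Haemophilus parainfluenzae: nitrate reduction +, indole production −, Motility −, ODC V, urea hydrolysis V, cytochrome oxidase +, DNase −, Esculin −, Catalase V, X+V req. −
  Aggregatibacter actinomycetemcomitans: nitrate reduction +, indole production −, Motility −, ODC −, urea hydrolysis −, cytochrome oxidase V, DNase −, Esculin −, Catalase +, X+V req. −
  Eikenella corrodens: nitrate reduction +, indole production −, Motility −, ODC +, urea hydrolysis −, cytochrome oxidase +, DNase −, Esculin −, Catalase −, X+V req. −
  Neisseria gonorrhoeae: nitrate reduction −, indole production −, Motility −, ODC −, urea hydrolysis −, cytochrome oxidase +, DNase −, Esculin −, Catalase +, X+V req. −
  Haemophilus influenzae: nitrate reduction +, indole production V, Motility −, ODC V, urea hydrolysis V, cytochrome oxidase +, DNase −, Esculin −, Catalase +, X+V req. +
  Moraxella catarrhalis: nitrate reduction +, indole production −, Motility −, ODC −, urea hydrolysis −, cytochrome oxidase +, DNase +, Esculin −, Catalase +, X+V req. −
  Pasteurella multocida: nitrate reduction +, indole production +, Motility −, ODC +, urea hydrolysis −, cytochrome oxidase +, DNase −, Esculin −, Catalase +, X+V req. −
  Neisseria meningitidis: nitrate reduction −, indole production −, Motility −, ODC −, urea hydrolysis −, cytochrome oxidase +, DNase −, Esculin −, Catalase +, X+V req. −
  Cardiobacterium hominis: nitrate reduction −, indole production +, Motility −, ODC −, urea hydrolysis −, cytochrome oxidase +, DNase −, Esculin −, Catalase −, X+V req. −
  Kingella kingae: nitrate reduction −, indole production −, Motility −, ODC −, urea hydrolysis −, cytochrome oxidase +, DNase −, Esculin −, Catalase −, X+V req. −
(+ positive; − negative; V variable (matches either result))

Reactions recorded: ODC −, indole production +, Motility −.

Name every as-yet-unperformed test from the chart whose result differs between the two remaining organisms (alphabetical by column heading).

Catalase, nitrate reduction, X+V req.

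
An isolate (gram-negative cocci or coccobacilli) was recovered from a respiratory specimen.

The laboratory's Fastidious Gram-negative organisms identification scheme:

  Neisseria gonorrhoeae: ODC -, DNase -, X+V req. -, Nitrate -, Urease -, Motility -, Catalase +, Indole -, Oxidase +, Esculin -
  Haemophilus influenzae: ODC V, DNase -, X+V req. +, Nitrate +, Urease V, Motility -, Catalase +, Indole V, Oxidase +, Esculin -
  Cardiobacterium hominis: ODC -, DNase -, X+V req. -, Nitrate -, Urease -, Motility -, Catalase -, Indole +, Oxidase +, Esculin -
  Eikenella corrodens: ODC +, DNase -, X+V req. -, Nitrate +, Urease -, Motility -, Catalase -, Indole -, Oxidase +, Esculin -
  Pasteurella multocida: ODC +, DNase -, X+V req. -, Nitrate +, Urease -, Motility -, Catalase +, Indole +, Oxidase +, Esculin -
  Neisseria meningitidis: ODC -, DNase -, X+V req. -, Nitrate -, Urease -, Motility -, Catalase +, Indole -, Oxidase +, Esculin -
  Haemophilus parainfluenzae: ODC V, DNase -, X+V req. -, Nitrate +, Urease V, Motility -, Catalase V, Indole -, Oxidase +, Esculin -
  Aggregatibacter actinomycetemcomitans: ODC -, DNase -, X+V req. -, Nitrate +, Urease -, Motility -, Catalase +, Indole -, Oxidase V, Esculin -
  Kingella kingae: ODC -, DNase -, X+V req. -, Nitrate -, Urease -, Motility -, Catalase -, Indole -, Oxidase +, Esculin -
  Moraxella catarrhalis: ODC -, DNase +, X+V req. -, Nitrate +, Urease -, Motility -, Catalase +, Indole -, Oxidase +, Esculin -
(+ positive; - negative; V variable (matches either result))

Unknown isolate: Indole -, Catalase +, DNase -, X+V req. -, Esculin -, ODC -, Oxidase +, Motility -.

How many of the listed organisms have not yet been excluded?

4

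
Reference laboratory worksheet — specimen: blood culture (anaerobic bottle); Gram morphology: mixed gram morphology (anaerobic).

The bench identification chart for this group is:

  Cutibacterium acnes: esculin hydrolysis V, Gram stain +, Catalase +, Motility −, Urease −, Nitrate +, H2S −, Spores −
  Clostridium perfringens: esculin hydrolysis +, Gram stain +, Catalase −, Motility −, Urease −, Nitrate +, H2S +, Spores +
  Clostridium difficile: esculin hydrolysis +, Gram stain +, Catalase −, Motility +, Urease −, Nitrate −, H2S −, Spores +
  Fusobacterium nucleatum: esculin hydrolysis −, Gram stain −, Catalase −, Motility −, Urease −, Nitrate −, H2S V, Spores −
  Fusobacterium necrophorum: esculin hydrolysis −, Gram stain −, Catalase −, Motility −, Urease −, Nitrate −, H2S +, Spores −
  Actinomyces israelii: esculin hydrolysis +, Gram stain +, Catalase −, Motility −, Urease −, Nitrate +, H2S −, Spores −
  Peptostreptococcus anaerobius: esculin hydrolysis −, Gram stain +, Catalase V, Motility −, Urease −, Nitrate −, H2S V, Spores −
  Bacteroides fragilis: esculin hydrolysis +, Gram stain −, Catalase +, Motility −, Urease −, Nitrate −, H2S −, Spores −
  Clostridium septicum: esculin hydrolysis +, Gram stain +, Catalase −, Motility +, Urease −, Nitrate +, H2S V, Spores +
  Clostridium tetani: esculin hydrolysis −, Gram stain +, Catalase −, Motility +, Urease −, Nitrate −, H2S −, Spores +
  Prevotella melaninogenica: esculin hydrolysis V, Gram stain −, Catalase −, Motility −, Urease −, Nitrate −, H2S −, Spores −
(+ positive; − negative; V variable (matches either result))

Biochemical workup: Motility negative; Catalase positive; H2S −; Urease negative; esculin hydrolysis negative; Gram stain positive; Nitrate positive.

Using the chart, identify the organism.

Cutibacterium acnes

Urease −: all 11 remaining candidates are consistent.
Gram stain +: excludes Fusobacterium nucleatum, Fusobacterium necrophorum, Bacteroides fragilis, Prevotella melaninogenica — 7 left.
Catalase +: excludes 5 organisms — 2 left.
H2S −: all 2 remaining candidates are consistent.
Motility −: all 2 remaining candidates are consistent.
esculin hydrolysis −: all 2 remaining candidates are consistent.
Nitrate +: excludes Peptostreptococcus anaerobius — 1 left.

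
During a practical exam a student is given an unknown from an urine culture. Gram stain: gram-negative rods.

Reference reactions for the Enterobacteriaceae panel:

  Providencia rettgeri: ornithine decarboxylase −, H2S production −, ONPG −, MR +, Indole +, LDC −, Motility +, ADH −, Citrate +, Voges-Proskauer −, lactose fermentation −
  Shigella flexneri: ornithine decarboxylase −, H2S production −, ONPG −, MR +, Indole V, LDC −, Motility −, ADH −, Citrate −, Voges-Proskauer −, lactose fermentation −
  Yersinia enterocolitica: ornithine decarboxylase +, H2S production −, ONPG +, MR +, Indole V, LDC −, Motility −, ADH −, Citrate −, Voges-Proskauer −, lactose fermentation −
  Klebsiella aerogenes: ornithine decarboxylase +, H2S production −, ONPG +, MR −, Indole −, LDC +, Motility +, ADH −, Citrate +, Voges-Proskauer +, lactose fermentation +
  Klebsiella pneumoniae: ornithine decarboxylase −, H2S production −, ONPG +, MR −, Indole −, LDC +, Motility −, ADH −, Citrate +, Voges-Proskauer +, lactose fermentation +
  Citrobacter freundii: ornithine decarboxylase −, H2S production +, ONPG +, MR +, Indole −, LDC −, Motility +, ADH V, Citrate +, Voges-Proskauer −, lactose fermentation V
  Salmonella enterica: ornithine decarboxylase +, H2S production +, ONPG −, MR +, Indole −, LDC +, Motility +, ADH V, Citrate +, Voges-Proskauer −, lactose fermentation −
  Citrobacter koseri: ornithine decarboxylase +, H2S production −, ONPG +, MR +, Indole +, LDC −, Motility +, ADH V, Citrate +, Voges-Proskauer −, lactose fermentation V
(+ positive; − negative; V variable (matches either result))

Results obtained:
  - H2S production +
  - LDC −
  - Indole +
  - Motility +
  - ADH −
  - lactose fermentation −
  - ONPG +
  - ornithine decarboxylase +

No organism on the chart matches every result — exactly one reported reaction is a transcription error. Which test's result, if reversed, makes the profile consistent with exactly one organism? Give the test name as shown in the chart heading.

H2S production

As reported, no row in the chart matches all 8 reactions.
Reversing ONPG → still no organism matches.
Reversing ADH → still no organism matches.
Reversing H2S production (to −) → unique match: Citrobacter koseri.
Reversing lactose fermentation → still no organism matches.
Reversing Indole → still no organism matches.
Reversing Motility → still no organism matches.
Reversing LDC → still no organism matches.
Reversing ornithine decarboxylase → still no organism matches.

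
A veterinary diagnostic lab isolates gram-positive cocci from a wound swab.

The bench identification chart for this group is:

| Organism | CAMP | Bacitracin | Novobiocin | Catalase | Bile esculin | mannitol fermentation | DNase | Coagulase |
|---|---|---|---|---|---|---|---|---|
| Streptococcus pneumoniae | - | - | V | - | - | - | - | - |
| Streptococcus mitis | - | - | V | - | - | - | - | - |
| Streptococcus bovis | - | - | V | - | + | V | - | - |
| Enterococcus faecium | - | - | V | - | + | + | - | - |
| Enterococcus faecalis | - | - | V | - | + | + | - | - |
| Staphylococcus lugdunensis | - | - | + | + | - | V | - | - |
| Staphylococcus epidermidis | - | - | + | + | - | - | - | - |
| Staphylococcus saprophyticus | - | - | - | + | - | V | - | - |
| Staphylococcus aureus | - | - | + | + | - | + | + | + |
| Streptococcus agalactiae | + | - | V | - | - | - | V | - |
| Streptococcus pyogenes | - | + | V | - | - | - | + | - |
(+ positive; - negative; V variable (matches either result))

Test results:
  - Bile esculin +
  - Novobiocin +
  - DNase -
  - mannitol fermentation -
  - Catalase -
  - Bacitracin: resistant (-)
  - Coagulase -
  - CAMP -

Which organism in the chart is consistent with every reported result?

Streptococcus bovis

mannitol fermentation -: excludes Enterococcus faecium, Enterococcus faecalis, Staphylococcus aureus — 8 left.
DNase -: excludes Streptococcus pyogenes — 7 left.
CAMP -: excludes Streptococcus agalactiae — 6 left.
Coagulase -: all 6 remaining candidates are consistent.
Bacitracin -: all 6 remaining candidates are consistent.
Catalase -: excludes Staphylococcus lugdunensis, Staphylococcus epidermidis, Staphylococcus saprophyticus — 3 left.
Bile esculin +: excludes Streptococcus pneumoniae, Streptococcus mitis — 1 left.
Novobiocin +: the one remaining candidate is consistent.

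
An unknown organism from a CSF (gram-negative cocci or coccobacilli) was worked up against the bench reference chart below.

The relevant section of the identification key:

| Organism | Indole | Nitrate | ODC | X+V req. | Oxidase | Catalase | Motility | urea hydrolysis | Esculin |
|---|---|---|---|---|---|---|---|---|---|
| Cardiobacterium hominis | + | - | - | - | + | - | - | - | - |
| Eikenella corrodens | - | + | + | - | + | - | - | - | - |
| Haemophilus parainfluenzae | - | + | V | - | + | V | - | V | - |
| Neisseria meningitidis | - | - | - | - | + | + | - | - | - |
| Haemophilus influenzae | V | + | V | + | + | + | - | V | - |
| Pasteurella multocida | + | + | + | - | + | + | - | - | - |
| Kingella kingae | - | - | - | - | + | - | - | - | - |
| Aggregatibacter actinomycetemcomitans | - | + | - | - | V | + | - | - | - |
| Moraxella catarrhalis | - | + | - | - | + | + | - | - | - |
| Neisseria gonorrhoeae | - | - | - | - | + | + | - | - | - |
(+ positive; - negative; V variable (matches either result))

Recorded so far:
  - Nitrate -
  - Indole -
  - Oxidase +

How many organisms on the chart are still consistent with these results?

Nitrate -: excludes 6 organisms — 4 left.
Indole -: excludes Cardiobacterium hominis — 3 left.
Oxidase +: all 3 remaining candidates are consistent.
Still consistent: Kingella kingae, Neisseria gonorrhoeae, Neisseria meningitidis.

3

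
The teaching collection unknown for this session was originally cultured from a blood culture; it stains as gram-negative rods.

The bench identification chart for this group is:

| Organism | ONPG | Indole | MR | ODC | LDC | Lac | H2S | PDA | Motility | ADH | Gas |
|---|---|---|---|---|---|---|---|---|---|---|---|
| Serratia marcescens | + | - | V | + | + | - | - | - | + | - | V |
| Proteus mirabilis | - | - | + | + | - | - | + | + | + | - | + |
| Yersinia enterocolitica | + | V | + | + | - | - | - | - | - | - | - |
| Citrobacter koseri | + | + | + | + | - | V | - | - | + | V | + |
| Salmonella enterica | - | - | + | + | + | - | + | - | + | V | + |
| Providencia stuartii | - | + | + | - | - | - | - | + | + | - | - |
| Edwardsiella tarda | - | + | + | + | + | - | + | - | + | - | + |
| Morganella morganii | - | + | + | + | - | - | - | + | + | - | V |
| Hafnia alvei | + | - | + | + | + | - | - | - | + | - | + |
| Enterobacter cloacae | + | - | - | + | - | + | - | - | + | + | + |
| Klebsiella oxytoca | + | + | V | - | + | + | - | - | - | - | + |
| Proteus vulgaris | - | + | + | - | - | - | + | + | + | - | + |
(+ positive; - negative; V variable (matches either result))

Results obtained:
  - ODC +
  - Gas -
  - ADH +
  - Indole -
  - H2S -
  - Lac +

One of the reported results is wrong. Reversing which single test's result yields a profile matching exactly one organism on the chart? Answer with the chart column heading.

Gas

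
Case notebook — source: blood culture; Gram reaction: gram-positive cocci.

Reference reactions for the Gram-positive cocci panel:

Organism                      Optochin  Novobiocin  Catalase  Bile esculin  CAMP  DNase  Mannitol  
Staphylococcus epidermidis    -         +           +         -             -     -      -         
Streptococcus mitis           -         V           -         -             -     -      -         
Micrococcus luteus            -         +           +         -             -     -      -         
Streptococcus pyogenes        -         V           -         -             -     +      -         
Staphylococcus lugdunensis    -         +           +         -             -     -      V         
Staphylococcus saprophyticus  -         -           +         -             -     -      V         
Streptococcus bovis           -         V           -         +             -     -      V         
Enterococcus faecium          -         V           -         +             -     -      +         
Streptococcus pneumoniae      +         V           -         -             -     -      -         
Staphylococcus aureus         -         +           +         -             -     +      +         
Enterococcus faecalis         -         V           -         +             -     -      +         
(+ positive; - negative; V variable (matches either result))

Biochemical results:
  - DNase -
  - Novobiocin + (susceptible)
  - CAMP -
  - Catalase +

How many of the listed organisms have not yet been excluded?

Novobiocin +: excludes Staphylococcus saprophyticus — 10 left.
DNase -: excludes Streptococcus pyogenes, Staphylococcus aureus — 8 left.
CAMP -: all 8 remaining candidates are consistent.
Catalase +: excludes 5 organisms — 3 left.
Still consistent: Micrococcus luteus, Staphylococcus epidermidis, Staphylococcus lugdunensis.

3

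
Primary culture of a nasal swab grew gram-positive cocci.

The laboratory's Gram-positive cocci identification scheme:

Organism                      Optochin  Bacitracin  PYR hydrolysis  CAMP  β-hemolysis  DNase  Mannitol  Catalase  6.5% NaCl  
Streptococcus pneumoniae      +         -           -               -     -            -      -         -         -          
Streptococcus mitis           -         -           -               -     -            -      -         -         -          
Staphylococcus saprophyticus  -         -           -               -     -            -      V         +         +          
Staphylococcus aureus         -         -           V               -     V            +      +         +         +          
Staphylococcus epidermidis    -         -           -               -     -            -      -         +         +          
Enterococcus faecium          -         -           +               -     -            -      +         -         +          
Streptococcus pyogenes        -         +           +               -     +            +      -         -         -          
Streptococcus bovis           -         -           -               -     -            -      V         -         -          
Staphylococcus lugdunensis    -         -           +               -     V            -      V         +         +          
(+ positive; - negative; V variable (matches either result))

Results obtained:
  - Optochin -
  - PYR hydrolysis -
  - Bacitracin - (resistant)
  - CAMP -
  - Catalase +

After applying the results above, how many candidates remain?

3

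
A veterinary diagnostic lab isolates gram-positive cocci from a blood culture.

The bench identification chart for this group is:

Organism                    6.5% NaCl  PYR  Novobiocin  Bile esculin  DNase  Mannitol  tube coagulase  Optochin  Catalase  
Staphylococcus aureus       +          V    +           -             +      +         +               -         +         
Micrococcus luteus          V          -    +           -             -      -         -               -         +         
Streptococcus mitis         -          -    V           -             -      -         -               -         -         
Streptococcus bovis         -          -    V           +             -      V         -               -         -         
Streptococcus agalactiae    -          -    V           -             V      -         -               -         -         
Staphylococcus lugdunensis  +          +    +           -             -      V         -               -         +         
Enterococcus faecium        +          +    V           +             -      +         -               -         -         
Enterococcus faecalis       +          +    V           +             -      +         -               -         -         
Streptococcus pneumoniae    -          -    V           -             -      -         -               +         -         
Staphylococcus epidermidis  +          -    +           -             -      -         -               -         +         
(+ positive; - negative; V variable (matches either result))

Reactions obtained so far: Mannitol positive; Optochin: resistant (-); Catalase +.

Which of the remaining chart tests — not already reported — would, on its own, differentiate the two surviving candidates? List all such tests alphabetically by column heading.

DNase, tube coagulase

Mannitol +: excludes 5 organisms — 5 left.
Optochin -: all 5 remaining candidates are consistent.
Catalase +: excludes Streptococcus bovis, Enterococcus faecium, Enterococcus faecalis — 2 left.
Two candidates remain: Staphylococcus aureus and Staphylococcus lugdunensis.
  6.5% NaCl: + vs + — same for both, does not separate.
  PYR: V vs + — variable for at least one, does not separate.
  Novobiocin: + vs + — same for both, does not separate.
  Bile esculin: - vs - — same for both, does not separate.
  DNase: Staphylococcus aureus +, Staphylococcus lugdunensis - — discriminates.
  tube coagulase: Staphylococcus aureus +, Staphylococcus lugdunensis - — discriminates.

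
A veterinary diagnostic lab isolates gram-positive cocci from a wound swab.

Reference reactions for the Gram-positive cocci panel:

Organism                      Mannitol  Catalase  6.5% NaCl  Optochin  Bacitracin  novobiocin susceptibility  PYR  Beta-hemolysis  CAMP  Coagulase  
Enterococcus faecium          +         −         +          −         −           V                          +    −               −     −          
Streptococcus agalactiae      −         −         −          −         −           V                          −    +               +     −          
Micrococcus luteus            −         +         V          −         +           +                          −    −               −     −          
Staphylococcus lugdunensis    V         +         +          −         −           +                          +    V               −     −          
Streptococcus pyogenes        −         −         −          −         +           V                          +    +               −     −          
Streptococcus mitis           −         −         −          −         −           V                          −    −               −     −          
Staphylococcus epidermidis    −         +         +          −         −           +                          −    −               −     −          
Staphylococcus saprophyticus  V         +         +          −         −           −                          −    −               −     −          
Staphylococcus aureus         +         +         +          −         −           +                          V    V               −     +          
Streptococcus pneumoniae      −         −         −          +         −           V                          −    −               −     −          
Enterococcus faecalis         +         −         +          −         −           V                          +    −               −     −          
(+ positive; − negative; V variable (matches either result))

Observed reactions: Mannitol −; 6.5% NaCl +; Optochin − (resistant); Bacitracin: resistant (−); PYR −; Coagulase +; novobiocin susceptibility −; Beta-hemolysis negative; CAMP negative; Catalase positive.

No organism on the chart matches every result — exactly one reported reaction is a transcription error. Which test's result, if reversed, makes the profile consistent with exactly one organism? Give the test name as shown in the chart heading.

Coagulase

As reported, no row in the chart matches all 10 reactions.
Reversing Mannitol → still no organism matches.
Reversing Bacitracin → still no organism matches.
Reversing 6.5% NaCl → still no organism matches.
Reversing PYR → still no organism matches.
Reversing Beta-hemolysis → still no organism matches.
Reversing Coagulase (to −) → unique match: Staphylococcus saprophyticus.
Reversing novobiocin susceptibility → still no organism matches.
Reversing Catalase → still no organism matches.
Reversing Optochin → still no organism matches.
Reversing CAMP → still no organism matches.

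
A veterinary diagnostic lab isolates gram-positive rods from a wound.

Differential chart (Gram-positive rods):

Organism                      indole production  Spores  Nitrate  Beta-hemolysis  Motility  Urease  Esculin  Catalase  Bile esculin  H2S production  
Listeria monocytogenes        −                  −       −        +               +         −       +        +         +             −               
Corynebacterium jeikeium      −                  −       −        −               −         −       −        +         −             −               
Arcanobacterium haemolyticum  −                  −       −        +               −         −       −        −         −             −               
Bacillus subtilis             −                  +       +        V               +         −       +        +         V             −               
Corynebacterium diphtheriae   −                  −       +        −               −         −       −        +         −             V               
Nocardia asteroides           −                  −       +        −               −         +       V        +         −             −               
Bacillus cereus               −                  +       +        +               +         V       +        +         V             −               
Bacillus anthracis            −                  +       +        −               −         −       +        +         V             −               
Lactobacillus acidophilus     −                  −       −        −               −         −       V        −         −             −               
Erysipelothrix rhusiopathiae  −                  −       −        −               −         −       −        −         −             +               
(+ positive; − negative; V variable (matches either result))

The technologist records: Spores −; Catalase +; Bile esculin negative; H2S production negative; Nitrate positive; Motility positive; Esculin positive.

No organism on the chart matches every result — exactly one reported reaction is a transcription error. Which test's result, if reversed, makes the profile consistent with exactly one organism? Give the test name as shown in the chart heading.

As reported, no row in the chart matches all 7 reactions.
Reversing Catalase → still no organism matches.
Reversing Spores → 2 organisms match (not unique).
Reversing Bile esculin → still no organism matches.
Reversing Nitrate → still no organism matches.
Reversing Motility (to −) → unique match: Nocardia asteroides.
Reversing Esculin → still no organism matches.
Reversing H2S production → still no organism matches.

Motility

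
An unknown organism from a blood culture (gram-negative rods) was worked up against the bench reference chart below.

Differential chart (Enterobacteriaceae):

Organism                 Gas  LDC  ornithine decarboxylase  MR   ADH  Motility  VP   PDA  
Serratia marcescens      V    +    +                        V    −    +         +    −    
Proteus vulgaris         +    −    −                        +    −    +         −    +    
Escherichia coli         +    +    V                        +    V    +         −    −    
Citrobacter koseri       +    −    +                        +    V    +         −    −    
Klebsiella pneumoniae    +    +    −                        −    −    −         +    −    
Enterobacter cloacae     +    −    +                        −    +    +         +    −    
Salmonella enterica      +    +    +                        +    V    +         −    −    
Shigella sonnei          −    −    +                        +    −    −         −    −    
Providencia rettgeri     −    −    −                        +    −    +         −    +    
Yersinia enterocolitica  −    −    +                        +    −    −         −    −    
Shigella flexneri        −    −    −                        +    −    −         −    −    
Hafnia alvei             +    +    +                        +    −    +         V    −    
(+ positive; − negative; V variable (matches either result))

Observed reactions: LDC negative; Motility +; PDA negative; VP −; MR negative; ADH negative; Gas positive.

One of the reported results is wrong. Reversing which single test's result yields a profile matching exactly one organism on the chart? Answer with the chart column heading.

MR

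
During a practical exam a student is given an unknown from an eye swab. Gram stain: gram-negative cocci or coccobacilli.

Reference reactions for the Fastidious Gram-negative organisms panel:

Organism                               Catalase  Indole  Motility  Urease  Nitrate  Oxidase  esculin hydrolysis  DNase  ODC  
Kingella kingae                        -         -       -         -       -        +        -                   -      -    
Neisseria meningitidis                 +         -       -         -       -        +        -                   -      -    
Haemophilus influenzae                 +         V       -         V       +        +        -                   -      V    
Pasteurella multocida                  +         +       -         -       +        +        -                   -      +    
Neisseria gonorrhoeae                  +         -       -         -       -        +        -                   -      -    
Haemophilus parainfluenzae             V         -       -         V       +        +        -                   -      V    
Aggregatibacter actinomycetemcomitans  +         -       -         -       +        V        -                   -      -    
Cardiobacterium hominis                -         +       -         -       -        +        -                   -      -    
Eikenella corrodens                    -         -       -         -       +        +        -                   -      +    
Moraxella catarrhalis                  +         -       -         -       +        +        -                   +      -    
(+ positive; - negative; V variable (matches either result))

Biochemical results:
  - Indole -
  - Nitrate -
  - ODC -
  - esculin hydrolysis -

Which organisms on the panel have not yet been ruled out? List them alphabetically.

ODC -: excludes Pasteurella multocida, Eikenella corrodens — 8 left.
esculin hydrolysis -: all 8 remaining candidates are consistent.
Indole -: excludes Cardiobacterium hominis — 7 left.
Nitrate -: excludes Haemophilus influenzae, Haemophilus parainfluenzae, Aggregatibacter actinomycetemcomitans, Moraxella catarrhalis — 3 left.

Kingella kingae, Neisseria gonorrhoeae, Neisseria meningitidis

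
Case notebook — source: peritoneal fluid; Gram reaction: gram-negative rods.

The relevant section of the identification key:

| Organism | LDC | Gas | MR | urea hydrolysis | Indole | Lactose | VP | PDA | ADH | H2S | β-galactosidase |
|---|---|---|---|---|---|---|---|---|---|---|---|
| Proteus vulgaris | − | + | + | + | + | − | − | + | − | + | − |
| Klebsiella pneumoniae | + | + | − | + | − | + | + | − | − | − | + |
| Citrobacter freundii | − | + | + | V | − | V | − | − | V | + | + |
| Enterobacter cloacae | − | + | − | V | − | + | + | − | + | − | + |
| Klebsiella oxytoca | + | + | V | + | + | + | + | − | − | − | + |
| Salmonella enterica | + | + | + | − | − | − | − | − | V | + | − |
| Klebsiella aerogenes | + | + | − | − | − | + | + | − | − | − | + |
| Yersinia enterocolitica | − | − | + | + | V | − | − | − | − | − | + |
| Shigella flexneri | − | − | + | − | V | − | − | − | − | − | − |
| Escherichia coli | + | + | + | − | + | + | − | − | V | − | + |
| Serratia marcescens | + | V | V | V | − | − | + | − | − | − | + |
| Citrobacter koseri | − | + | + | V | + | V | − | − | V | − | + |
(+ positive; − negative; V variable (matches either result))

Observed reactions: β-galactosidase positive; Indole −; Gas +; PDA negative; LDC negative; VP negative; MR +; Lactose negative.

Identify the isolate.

Citrobacter freundii

β-galactosidase +: excludes Proteus vulgaris, Salmonella enterica, Shigella flexneri — 9 left.
Lactose −: excludes 5 organisms — 4 left.
MR +: all 4 remaining candidates are consistent.
VP −: excludes Serratia marcescens — 3 left.
Gas +: excludes Yersinia enterocolitica — 2 left.
LDC −: all 2 remaining candidates are consistent.
PDA −: all 2 remaining candidates are consistent.
Indole −: excludes Citrobacter koseri — 1 left.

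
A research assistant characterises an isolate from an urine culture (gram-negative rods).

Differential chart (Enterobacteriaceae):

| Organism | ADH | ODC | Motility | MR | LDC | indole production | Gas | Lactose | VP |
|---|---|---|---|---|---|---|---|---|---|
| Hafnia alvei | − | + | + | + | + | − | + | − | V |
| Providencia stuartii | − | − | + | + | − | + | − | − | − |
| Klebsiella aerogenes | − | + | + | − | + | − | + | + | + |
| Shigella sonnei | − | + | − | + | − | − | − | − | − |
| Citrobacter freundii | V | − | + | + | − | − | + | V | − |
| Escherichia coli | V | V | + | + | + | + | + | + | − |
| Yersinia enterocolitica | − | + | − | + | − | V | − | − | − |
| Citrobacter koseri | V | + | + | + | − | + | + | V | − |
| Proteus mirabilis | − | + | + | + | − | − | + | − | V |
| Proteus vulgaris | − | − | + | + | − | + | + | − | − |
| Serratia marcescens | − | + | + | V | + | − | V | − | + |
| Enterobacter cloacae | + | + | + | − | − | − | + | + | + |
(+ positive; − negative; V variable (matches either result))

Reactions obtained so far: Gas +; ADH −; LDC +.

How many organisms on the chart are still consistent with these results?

4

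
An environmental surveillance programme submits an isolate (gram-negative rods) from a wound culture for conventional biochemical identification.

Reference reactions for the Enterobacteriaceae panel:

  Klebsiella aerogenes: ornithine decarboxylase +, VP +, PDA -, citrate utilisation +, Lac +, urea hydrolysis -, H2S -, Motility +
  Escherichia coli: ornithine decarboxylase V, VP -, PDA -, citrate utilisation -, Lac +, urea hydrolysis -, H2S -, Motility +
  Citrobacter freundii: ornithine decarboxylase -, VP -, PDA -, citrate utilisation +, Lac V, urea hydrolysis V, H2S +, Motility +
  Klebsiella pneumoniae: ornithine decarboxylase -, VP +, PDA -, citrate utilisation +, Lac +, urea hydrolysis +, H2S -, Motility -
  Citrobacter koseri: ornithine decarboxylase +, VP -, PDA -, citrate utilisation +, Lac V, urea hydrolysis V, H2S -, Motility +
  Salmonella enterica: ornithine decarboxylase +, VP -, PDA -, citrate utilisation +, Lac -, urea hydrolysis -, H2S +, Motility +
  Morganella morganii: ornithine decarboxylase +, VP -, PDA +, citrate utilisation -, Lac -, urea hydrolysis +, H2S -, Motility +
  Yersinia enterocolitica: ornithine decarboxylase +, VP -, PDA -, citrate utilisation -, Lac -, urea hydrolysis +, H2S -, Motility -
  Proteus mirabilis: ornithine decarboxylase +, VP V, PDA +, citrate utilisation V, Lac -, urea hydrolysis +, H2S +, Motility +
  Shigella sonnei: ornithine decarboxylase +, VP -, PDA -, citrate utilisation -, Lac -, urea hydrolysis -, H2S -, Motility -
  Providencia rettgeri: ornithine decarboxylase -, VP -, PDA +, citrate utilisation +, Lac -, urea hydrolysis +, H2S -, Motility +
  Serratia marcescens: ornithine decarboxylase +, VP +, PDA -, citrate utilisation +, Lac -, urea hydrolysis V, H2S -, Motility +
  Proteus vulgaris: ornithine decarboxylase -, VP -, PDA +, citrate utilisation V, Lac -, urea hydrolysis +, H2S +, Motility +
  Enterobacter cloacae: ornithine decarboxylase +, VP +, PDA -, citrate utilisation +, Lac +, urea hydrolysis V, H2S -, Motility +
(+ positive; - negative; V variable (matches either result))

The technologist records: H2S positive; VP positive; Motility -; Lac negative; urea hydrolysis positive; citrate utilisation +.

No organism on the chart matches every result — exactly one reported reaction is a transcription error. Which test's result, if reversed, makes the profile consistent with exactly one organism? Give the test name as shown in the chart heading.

Motility

As reported, no row in the chart matches all 6 reactions.
Reversing Lac → still no organism matches.
Reversing H2S → still no organism matches.
Reversing Motility (to +) → unique match: Proteus mirabilis.
Reversing citrate utilisation → still no organism matches.
Reversing VP → still no organism matches.
Reversing urea hydrolysis → still no organism matches.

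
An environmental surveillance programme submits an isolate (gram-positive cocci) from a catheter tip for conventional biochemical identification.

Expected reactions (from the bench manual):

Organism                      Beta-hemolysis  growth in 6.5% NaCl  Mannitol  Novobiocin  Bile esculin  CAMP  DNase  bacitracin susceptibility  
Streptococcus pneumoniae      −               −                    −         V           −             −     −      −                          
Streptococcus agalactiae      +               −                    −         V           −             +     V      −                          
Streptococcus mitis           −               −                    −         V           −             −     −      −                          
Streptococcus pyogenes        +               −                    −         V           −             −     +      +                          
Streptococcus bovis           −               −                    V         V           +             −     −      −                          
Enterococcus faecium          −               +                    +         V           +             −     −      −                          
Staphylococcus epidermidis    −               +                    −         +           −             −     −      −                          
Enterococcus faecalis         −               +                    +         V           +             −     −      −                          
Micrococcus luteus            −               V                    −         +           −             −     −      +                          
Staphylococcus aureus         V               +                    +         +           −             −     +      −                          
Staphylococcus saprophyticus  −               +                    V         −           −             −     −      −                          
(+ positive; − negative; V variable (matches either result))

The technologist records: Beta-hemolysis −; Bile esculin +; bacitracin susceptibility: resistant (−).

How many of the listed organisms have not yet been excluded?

3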